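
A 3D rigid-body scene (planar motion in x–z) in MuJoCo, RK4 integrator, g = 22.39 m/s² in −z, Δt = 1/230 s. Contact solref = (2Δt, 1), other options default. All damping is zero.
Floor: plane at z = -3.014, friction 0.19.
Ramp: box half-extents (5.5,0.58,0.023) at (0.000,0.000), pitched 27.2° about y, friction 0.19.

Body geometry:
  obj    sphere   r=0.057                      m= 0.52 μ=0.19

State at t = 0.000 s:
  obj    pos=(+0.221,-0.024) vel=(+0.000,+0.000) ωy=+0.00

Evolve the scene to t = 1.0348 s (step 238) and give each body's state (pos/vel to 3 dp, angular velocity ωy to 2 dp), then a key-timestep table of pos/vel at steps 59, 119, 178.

State at t = 1.0348 s:
  obj    pos=(+3.703,-1.813) vel=(+6.729,-3.458) ωy=+132.68

Key-timestep trajectory:
   step    t(s)  obj.x    obj.z    obj.vx   obj.vz 
     59  0.2565   +0.435  -0.134  +1.668  -0.857
    119  0.5174   +1.092  -0.471  +3.365  -1.729
    178  0.7739   +2.169  -1.025  +5.032  -2.586


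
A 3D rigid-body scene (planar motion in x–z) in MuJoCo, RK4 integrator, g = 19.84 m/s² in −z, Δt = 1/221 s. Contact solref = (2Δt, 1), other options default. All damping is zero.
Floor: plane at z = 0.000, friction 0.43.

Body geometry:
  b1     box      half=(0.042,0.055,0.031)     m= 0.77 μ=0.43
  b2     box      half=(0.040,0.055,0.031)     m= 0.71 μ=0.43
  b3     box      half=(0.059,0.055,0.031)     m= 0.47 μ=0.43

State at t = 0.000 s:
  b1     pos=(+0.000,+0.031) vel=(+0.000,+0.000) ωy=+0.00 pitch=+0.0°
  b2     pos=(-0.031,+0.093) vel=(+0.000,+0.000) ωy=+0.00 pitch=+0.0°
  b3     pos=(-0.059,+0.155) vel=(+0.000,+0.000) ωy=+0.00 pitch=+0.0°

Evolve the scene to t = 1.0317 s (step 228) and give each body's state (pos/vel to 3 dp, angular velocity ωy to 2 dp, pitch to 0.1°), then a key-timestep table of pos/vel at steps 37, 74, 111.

State at t = 1.0317 s:
  b1     pos=(+0.000,+0.031) vel=(+0.000,+0.000) ωy=+0.00 pitch=+0.0°
  b2     pos=(-0.086,+0.040) vel=(+0.000,+0.000) ωy=+0.00 pitch=-90.0°
  b3     pos=(-0.265,+0.031) vel=(+0.000,+0.000) ωy=+0.00 pitch=+180.0°

Key-timestep trajectory:
   step    t(s)  b1.x    b1.z    b1.vx   b1.vz   b2.x    b2.z    b2.vx   b2.vz   b3.x    b3.z    b3.vx   b3.vz 
     37  0.1674   +0.000  +0.031  +0.000  +0.000   -0.033  +0.093  -0.024  +0.007   -0.064  +0.154  -0.071  -0.016
     74  0.3348   +0.000  +0.031  +0.001  +0.000   -0.050  +0.094  -0.276  -0.062   -0.108  +0.130  -0.583  -0.540
    111  0.5023   +0.000  +0.031  +0.000  +0.000   -0.086  +0.040  +0.001  +0.002   -0.210  +0.066  -0.512  -0.074


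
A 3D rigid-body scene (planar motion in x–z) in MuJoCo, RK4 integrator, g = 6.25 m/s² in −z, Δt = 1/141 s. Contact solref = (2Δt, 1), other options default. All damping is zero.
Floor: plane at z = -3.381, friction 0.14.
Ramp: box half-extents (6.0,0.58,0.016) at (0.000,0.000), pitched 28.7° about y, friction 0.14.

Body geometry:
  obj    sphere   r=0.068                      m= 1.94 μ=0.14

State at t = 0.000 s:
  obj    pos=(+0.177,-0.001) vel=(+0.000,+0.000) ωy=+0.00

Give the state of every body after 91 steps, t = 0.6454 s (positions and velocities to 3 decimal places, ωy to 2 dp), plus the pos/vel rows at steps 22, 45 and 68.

State at t = 0.6454 s:
  obj    pos=(+0.585,-0.225) vel=(+1.270,-0.678) ωy=+18.28

Key-timestep trajectory:
   step    t(s)  obj.x    obj.z    obj.vx   obj.vz 
     22  0.1560   +0.201  -0.014  +0.308  -0.161
     45  0.3191   +0.277  -0.056  +0.628  -0.336
     68  0.4823   +0.405  -0.126  +0.950  -0.504


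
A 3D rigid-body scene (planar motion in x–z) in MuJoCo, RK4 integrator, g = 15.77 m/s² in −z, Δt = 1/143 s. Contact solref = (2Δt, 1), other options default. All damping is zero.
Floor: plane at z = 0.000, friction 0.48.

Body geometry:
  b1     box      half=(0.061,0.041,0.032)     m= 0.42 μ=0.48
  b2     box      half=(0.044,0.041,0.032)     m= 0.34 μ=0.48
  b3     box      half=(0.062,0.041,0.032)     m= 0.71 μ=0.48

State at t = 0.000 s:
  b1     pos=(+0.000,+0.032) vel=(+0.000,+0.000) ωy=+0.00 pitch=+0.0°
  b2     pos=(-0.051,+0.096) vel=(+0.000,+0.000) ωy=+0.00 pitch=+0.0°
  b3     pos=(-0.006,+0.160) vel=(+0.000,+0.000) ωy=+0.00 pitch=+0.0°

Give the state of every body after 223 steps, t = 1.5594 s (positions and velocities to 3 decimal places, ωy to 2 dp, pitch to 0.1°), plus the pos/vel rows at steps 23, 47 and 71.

State at t = 1.5594 s:
  b1     pos=(+0.000,+0.032) vel=(+0.000,+0.000) ωy=+0.00 pitch=+0.0°
  b2     pos=(-0.051,+0.096) vel=(+0.000,+0.000) ωy=+0.00 pitch=+0.0°
  b3     pos=(+0.149,+0.032) vel=(+0.000,+0.000) ωy=+0.00 pitch=+180.0°

Key-timestep trajectory:
   step    t(s)  b1.x    b1.z    b1.vx   b1.vz   b2.x    b2.z    b2.vx   b2.vz   b3.x    b3.z    b3.vx   b3.vz 
     23  0.1608   +0.000  +0.032  +0.000  +0.000   -0.051  +0.096  -0.001  +0.000   -0.002  +0.159  +0.066  -0.010
     47  0.3287   +0.000  +0.032  -0.002  -0.001   -0.051  +0.096  -0.002  -0.001   +0.032  +0.130  +0.453  -0.044
     71  0.4965   +0.000  +0.032  +0.000  +0.000   -0.051  +0.096  +0.000  +0.000   +0.126  +0.079  +0.611  -1.139


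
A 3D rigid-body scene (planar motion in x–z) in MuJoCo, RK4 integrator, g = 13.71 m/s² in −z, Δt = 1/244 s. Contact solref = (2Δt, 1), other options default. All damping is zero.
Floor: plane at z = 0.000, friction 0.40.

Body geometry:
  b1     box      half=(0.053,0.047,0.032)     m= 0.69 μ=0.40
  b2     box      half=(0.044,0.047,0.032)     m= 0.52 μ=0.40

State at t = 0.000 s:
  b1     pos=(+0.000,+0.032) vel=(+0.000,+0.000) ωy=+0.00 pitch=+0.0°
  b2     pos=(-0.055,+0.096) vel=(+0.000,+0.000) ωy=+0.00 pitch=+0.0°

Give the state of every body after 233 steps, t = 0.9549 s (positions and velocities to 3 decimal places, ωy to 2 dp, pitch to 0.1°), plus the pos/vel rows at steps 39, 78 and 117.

State at t = 0.9549 s:
  b1     pos=(+0.000,+0.032) vel=(+0.000,+0.000) ωy=+0.00 pitch=+0.0°
  b2     pos=(-0.093,+0.044) vel=(+0.000,+0.000) ωy=+0.00 pitch=-90.0°

Key-timestep trajectory:
   step    t(s)  b1.x    b1.z    b1.vx   b1.vz   b2.x    b2.z    b2.vx   b2.vz 
     39  0.1598   +0.000  +0.032  +0.000  +0.000   -0.063  +0.094  -0.148  -0.046
     78  0.3197   +0.000  +0.032  +0.000  +0.000   -0.108  +0.049  -0.236  +0.173
    117  0.4795   +0.000  +0.032  +0.000  +0.000   -0.113  +0.051  +0.174  -0.057


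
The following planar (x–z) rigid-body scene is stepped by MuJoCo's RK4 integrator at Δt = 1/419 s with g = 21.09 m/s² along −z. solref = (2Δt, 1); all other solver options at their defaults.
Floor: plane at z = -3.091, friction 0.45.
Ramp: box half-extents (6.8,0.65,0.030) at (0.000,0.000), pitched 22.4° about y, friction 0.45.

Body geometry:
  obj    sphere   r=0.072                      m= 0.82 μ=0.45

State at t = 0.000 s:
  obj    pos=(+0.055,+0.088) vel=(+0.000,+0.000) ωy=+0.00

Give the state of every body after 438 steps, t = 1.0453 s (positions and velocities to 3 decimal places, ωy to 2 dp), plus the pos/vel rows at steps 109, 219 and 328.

State at t = 1.0453 s:
  obj    pos=(+2.955,-1.108) vel=(+5.548,-2.287) ωy=+83.34

Key-timestep trajectory:
   step    t(s)  obj.x    obj.z    obj.vx   obj.vz 
    109  0.2601   +0.235  +0.014  +1.381  -0.569
    219  0.5227   +0.780  -0.211  +2.774  -1.143
    328  0.7828   +1.681  -0.583  +4.155  -1.712


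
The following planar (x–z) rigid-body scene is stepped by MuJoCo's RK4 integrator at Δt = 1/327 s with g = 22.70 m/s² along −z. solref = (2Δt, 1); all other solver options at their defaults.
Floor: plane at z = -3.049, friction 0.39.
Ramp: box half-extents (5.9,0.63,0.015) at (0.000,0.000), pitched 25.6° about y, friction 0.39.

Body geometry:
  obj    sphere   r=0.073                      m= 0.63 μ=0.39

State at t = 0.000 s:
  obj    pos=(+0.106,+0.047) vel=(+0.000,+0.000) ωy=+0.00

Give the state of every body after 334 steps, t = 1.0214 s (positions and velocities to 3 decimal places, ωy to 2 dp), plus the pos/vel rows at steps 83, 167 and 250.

State at t = 1.0214 s:
  obj    pos=(+3.402,-1.532) vel=(+6.454,-3.092) ωy=+98.02

Key-timestep trajectory:
   step    t(s)  obj.x    obj.z    obj.vx   obj.vz 
     83  0.2538   +0.310  -0.051  +1.604  -0.768
    167  0.5107   +0.930  -0.348  +3.227  -1.546
    250  0.7645   +1.953  -0.838  +4.831  -2.314


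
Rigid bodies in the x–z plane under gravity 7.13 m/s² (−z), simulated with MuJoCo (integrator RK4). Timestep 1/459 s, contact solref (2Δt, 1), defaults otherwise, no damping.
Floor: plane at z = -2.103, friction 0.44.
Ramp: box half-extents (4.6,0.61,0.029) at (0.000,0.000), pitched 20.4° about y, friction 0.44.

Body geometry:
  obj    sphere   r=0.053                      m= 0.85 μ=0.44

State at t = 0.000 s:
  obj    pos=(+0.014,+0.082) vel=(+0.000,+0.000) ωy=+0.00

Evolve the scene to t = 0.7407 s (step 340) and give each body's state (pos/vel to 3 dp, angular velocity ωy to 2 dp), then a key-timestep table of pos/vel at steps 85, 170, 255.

State at t = 0.7407 s:
  obj    pos=(+0.471,-0.088) vel=(+1.233,-0.458) ωy=+24.81

Key-timestep trajectory:
   step    t(s)  obj.x    obj.z    obj.vx   obj.vz 
     85  0.1852   +0.043  +0.072  +0.308  -0.115
    170  0.3704   +0.128  +0.040  +0.616  -0.229
    255  0.5556   +0.271  -0.013  +0.924  -0.344


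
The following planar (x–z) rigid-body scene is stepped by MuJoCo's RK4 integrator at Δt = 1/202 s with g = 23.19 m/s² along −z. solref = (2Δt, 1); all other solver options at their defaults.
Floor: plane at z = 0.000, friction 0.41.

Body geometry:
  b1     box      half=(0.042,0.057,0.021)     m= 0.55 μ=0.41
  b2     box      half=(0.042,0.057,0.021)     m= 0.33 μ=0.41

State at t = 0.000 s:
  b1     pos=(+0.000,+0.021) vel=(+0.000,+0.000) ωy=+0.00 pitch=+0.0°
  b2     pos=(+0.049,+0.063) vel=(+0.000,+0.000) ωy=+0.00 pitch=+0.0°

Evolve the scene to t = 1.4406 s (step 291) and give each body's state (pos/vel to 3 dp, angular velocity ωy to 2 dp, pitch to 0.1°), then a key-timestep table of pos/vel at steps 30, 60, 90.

State at t = 1.4406 s:
  b1     pos=(+0.000,+0.021) vel=(+0.000,+0.000) ωy=+0.00 pitch=+0.0°
  b2     pos=(+0.091,+0.042) vel=(+0.000,+0.000) ωy=+0.00 pitch=+90.0°

Key-timestep trajectory:
   step    t(s)  b1.x    b1.z    b1.vx   b1.vz   b2.x    b2.z    b2.vx   b2.vz 
     30  0.1485   +0.000  +0.021  +0.000  +0.000   +0.080  +0.046  +0.364  -0.043
     60  0.2970   +0.000  +0.021  +0.000  +0.000   +0.105  +0.046  -0.057  -0.009
     90  0.4455   +0.000  +0.021  +0.000  +0.000   +0.089  +0.043  +0.177  -0.074


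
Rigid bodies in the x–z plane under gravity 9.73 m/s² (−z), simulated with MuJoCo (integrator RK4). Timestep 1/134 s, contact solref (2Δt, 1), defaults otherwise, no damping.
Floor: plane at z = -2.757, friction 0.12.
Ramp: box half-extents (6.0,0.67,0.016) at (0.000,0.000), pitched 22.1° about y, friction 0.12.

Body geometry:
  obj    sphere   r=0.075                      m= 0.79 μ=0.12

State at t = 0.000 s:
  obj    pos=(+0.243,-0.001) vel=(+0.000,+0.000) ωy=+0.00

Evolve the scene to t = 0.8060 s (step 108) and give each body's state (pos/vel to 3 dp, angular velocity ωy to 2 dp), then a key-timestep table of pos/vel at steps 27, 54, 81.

State at t = 0.8060 s:
  obj    pos=(+1.030,-0.320) vel=(+1.953,-0.793) ωy=+28.08

Key-timestep trajectory:
   step    t(s)  obj.x    obj.z    obj.vx   obj.vz 
     27  0.2015   +0.292  -0.021  +0.489  -0.198
     54  0.4030   +0.440  -0.080  +0.977  -0.397
     81  0.6045   +0.686  -0.180  +1.465  -0.595


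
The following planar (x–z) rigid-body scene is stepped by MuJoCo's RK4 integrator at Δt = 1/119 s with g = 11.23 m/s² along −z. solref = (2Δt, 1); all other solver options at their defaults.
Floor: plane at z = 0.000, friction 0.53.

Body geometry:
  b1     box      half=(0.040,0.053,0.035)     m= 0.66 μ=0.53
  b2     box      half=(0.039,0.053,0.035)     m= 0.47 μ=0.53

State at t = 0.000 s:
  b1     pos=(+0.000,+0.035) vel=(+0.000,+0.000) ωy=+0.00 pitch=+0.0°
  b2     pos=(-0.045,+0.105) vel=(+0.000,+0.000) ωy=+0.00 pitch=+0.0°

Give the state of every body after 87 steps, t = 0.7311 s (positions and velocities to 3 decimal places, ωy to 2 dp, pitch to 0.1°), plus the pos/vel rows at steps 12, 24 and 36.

State at t = 0.7311 s:
  b1     pos=(+0.000,+0.035) vel=(+0.000,+0.000) ωy=+0.00 pitch=+0.0°
  b2     pos=(-0.088,+0.039) vel=(+0.000,+0.000) ωy=+0.00 pitch=-90.0°

Key-timestep trajectory:
   step    t(s)  b1.x    b1.z    b1.vx   b1.vz   b2.x    b2.z    b2.vx   b2.vz 
     12  0.1008   +0.000  +0.035  +0.000  +0.001   -0.050  +0.104  -0.118  -0.033
     24  0.2017   +0.000  +0.035  +0.000  +0.000   -0.072  +0.087  -0.286  -0.452
     36  0.3025   +0.000  +0.035  +0.000  +0.000   -0.089  +0.035  +0.049  +0.135


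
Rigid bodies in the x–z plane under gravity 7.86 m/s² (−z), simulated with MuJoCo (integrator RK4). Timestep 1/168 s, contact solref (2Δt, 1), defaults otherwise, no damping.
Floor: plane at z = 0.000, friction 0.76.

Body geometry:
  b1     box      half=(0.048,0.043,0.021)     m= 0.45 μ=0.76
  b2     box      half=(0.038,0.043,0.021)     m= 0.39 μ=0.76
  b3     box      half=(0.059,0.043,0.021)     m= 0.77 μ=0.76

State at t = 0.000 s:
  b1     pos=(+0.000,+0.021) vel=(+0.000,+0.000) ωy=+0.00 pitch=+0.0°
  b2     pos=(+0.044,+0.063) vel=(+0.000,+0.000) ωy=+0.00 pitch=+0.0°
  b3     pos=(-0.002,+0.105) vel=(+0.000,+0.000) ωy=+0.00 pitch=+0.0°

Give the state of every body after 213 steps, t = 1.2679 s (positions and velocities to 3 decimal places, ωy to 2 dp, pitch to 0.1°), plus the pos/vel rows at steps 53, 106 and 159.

State at t = 1.2679 s:
  b1     pos=(+0.000,+0.021) vel=(+0.000,+0.000) ωy=+0.00 pitch=+0.0°
  b2     pos=(+0.045,+0.063) vel=(+0.001,+0.000) ωy=+0.00 pitch=+0.0°
  b3     pos=(-0.013,+0.095) vel=(+0.000,-0.001) ωy=+0.02 pitch=-37.9°

Key-timestep trajectory:
   step    t(s)  b1.x    b1.z    b1.vx   b1.vz   b2.x    b2.z    b2.vx   b2.vz   b3.x    b3.z    b3.vx   b3.vz 
     53  0.3155   +0.000  +0.021  +0.001  +0.000   +0.044  +0.063  +0.001  +0.001   -0.012  +0.095  -0.025  -0.013
    106  0.6310   +0.000  +0.021  +0.000  +0.000   +0.045  +0.063  +0.001  +0.000   -0.013  +0.095  +0.000  -0.001
    159  0.9464   +0.000  +0.021  +0.000  +0.000   +0.045  +0.063  +0.001  +0.000   -0.013  +0.095  +0.000  -0.001


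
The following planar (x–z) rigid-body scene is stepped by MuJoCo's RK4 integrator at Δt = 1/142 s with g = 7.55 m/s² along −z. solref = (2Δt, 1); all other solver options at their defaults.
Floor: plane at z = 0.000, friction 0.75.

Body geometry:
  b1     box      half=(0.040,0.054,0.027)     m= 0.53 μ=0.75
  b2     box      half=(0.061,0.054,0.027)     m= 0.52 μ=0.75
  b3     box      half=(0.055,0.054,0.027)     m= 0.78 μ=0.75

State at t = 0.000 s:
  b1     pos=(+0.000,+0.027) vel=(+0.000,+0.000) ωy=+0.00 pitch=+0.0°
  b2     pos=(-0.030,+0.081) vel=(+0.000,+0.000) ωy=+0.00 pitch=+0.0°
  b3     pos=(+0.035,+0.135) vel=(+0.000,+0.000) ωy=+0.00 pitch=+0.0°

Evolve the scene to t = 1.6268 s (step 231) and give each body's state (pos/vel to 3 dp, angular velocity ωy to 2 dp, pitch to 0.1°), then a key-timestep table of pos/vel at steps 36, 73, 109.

State at t = 1.6268 s:
  b1     pos=(-0.001,+0.027) vel=(+0.000,+0.000) ωy=+0.00 pitch=+0.0°
  b2     pos=(-0.031,+0.081) vel=(+0.000,+0.000) ωy=+0.00 pitch=-0.1°
  b3     pos=(+0.071,+0.055) vel=(+0.000,+0.000) ωy=+0.00 pitch=+90.0°

Key-timestep trajectory:
   step    t(s)  b1.x    b1.z    b1.vx   b1.vz   b2.x    b2.z    b2.vx   b2.vz   b3.x    b3.z    b3.vx   b3.vz 
     36  0.2535   +0.000  +0.027  +0.000  +0.000   -0.030  +0.081  -0.001  +0.000   +0.053  +0.123  +0.162  -0.227
     73  0.5141   -0.001  +0.027  +0.000  +0.000   -0.031  +0.081  +0.000  +0.000   +0.084  +0.059  -0.058  -0.014
    109  0.7676   -0.001  +0.027  +0.000  +0.000   -0.031  +0.081  +0.000  +0.000   +0.074  +0.056  +0.045  +0.040


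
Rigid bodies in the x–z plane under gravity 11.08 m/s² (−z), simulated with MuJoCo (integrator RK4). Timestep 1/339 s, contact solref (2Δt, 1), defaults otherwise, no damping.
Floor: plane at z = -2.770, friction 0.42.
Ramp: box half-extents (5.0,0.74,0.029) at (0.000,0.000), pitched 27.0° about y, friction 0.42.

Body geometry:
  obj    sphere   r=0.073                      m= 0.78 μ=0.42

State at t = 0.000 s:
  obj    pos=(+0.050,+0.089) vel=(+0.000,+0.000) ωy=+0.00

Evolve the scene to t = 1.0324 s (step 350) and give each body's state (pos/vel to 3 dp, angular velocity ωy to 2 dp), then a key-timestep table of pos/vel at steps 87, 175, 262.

State at t = 1.0324 s:
  obj    pos=(+1.756,-0.780) vel=(+3.305,-1.684) ωy=+50.81

Key-timestep trajectory:
   step    t(s)  obj.x    obj.z    obj.vx   obj.vz 
     87  0.2566   +0.155  +0.035  +0.822  -0.419
    175  0.5162   +0.477  -0.128  +1.653  -0.842
    262  0.7729   +1.006  -0.398  +2.474  -1.261


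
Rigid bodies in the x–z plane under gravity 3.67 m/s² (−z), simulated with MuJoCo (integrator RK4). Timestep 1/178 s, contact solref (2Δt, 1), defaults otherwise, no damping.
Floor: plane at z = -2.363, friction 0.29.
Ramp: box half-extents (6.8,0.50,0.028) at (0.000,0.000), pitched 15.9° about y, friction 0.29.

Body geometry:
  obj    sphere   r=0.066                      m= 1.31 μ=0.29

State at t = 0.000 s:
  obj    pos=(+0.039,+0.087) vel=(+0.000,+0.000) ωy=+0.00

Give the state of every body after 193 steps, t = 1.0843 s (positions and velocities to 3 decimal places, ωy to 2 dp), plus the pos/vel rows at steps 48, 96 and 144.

State at t = 1.0843 s:
  obj    pos=(+0.445,-0.029) vel=(+0.749,-0.213) ωy=+11.80

Key-timestep trajectory:
   step    t(s)  obj.x    obj.z    obj.vx   obj.vz 
     48  0.2697   +0.064  +0.079  +0.186  -0.053
     96  0.5393   +0.139  +0.058  +0.373  -0.106
    144  0.8090   +0.265  +0.022  +0.559  -0.159


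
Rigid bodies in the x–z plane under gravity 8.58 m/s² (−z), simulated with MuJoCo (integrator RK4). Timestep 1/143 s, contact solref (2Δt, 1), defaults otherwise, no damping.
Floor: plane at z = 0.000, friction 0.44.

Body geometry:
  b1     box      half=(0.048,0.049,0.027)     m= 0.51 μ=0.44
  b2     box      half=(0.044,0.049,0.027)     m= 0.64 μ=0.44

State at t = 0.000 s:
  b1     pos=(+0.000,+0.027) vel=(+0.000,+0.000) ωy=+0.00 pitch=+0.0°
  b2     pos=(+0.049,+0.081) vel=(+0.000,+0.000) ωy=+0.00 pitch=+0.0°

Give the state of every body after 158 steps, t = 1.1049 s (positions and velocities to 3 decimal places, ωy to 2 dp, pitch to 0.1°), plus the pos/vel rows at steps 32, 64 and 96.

State at t = 1.1049 s:
  b1     pos=(+0.000,+0.027) vel=(+0.000,+0.000) ωy=+0.00 pitch=+0.0°
  b2     pos=(+0.166,+0.027) vel=(+0.000,+0.000) ωy=+0.00 pitch=+180.0°

Key-timestep trajectory:
   step    t(s)  b1.x    b1.z    b1.vx   b1.vz   b2.x    b2.z    b2.vx   b2.vz 
     32  0.2238   +0.000  +0.027  +0.000  +0.000   +0.055  +0.080  +0.084  -0.026
     64  0.4476   +0.000  +0.027  +0.000  +0.000   +0.103  +0.049  +0.193  +0.093
     96  0.6713   +0.000  +0.027  +0.000  +0.000   +0.134  +0.049  +0.197  -0.053


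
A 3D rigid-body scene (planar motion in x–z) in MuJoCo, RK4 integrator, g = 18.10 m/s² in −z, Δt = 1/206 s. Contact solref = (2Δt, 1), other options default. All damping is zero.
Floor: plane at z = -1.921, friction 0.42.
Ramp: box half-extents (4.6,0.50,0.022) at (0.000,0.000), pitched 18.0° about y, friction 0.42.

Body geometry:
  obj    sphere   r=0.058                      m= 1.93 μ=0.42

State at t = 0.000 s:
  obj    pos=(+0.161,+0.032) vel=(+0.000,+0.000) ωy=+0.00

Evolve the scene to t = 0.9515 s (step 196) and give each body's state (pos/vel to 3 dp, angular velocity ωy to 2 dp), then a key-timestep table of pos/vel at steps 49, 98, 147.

State at t = 0.9515 s:
  obj    pos=(+1.881,-0.527) vel=(+3.615,-1.175) ωy=+65.53

Key-timestep trajectory:
   step    t(s)  obj.x    obj.z    obj.vx   obj.vz 
     49  0.2379   +0.269  -0.003  +0.904  -0.294
     98  0.4757   +0.591  -0.108  +1.808  -0.587
    147  0.7136   +1.128  -0.283  +2.711  -0.881


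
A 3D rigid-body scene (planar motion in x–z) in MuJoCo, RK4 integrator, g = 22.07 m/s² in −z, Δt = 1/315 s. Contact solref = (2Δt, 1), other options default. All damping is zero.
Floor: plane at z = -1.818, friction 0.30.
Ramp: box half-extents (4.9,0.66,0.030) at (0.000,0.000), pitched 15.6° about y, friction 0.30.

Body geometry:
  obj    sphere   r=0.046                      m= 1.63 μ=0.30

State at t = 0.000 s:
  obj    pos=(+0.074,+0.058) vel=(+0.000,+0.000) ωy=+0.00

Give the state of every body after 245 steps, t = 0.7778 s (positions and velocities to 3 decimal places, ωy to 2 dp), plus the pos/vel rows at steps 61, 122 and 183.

State at t = 0.7778 s:
  obj    pos=(+1.309,-0.287) vel=(+3.176,-0.887) ωy=+71.67

Key-timestep trajectory:
   step    t(s)  obj.x    obj.z    obj.vx   obj.vz 
     61  0.1937   +0.151  +0.037  +0.791  -0.221
    122  0.3873   +0.380  -0.027  +1.582  -0.442
    183  0.5810   +0.763  -0.134  +2.372  -0.662


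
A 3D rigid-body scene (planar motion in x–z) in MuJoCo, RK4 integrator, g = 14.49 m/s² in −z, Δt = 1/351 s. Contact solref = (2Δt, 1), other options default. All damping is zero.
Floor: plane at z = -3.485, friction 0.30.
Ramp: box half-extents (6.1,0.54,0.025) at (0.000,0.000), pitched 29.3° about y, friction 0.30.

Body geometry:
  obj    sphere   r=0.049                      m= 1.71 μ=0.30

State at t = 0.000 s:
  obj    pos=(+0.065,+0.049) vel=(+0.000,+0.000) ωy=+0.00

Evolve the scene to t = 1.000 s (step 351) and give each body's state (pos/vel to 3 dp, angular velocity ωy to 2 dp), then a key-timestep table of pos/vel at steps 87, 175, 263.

State at t = 1.000 s:
  obj    pos=(+2.274,-1.191) vel=(+4.417,-2.479) ωy=+103.36

Key-timestep trajectory:
   step    t(s)  obj.x    obj.z    obj.vx   obj.vz 
     87  0.2479   +0.201  -0.028  +1.095  -0.614
    175  0.4986   +0.614  -0.260  +2.202  -1.236
    263  0.7493   +1.305  -0.647  +3.310  -1.857


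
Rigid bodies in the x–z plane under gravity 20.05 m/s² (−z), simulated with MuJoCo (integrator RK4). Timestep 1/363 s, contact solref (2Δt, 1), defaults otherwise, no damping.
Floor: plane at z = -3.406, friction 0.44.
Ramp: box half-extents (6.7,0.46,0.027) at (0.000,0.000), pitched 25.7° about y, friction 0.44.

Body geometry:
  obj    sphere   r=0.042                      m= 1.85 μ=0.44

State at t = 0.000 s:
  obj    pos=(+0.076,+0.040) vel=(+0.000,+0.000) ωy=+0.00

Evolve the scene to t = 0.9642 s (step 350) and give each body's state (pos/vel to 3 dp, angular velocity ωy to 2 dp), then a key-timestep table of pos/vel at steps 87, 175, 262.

State at t = 0.9642 s:
  obj    pos=(+2.677,-1.212) vel=(+5.396,-2.597) ωy=+142.57

Key-timestep trajectory:
   step    t(s)  obj.x    obj.z    obj.vx   obj.vz 
     87  0.2397   +0.237  -0.037  +1.341  -0.646
    175  0.4821   +0.726  -0.273  +2.698  -1.298
    262  0.7218   +1.534  -0.662  +4.039  -1.944


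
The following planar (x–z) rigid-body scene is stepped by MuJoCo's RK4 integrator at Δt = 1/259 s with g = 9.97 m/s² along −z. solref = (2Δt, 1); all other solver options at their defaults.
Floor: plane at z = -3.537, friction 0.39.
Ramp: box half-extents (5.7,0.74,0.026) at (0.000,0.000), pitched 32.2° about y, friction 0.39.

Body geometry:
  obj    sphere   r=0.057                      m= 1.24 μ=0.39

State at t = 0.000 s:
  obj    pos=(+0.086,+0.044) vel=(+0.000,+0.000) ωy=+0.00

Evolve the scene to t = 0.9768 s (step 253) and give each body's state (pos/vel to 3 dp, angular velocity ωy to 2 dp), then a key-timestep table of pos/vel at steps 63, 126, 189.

State at t = 0.9768 s:
  obj    pos=(+1.618,-0.921) vel=(+3.137,-1.975) ωy=+65.03

Key-timestep trajectory:
   step    t(s)  obj.x    obj.z    obj.vx   obj.vz 
     63  0.2432   +0.181  -0.016  +0.781  -0.492
    126  0.4865   +0.466  -0.195  +1.562  -0.984
    189  0.7297   +0.941  -0.495  +2.343  -1.476


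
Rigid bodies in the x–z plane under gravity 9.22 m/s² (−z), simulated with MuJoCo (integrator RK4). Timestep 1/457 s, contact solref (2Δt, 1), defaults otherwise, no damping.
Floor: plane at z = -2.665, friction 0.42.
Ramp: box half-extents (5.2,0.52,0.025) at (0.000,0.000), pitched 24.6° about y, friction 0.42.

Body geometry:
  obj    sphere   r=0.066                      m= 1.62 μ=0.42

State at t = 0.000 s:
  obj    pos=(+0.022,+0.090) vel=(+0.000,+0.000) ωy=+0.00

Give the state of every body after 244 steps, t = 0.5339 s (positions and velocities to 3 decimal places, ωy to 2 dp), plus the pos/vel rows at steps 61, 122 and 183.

State at t = 0.5339 s:
  obj    pos=(+0.377,-0.073) vel=(+1.331,-0.609) ωy=+22.17

Key-timestep trajectory:
   step    t(s)  obj.x    obj.z    obj.vx   obj.vz 
     61  0.1335   +0.044  +0.080  +0.333  -0.152
    122  0.2670   +0.111  +0.049  +0.666  -0.305
    183  0.4004   +0.222  -0.002  +0.998  -0.457


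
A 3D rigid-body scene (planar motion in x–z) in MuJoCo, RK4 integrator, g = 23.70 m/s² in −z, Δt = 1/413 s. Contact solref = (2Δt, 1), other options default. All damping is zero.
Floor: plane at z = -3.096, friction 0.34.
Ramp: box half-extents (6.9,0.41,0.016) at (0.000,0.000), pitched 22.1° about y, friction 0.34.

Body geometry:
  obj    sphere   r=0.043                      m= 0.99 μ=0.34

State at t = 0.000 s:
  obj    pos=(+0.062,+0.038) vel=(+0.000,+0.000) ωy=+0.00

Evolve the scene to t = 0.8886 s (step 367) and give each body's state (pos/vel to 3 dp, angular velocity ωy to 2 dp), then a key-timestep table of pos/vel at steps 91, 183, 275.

State at t = 0.8886 s:
  obj    pos=(+2.392,-0.908) vel=(+5.244,-2.129) ωy=+131.61

Key-timestep trajectory:
   step    t(s)  obj.x    obj.z    obj.vx   obj.vz 
     91  0.2203   +0.205  -0.020  +1.300  -0.528
    183  0.4431   +0.641  -0.197  +2.615  -1.062
    275  0.6659   +1.370  -0.493  +3.929  -1.596


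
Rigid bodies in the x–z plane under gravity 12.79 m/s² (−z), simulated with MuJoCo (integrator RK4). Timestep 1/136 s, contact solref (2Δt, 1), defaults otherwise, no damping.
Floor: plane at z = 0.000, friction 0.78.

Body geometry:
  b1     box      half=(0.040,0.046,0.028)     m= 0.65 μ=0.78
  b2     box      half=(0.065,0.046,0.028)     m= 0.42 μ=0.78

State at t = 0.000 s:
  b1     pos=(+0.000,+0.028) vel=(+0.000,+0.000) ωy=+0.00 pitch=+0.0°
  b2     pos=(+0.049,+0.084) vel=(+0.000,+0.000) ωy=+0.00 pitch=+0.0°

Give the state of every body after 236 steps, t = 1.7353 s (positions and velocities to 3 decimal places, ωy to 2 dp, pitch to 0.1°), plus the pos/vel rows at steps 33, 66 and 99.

State at t = 1.7353 s:
  b1     pos=(+0.000,+0.028) vel=(+0.000,+0.000) ωy=+0.00 pitch=+0.0°
  b2     pos=(+0.114,+0.065) vel=(+0.000,+0.000) ωy=+0.00 pitch=+90.0°

Key-timestep trajectory:
   step    t(s)  b1.x    b1.z    b1.vx   b1.vz   b2.x    b2.z    b2.vx   b2.vz 
     33  0.2426   +0.000  +0.028  +0.000  +0.000   +0.082  +0.070  +0.149  +0.023
     66  0.4853   +0.000  +0.028  +0.000  +0.000   +0.125  +0.069  +0.066  +0.021
     99  0.7279   +0.000  +0.028  +0.000  +0.000   +0.112  +0.066  +0.140  -0.054


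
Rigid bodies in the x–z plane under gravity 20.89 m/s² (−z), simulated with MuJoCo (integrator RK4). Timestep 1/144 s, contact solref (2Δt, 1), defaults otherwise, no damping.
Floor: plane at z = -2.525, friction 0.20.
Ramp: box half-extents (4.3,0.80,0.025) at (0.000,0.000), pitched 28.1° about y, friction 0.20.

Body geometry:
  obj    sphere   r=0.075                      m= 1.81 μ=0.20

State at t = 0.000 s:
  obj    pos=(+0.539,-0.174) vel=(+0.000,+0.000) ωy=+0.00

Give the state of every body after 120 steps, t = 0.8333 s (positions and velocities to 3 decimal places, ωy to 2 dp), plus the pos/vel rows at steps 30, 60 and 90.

State at t = 0.8333 s:
  obj    pos=(+2.692,-1.324) vel=(+5.167,-2.759) ωy=+78.05

Key-timestep trajectory:
   step    t(s)  obj.x    obj.z    obj.vx   obj.vz 
     30  0.2083   +0.674  -0.246  +1.292  -0.690
     60  0.4167   +1.077  -0.462  +2.584  -1.380
     90  0.6250   +1.750  -0.821  +3.875  -2.069


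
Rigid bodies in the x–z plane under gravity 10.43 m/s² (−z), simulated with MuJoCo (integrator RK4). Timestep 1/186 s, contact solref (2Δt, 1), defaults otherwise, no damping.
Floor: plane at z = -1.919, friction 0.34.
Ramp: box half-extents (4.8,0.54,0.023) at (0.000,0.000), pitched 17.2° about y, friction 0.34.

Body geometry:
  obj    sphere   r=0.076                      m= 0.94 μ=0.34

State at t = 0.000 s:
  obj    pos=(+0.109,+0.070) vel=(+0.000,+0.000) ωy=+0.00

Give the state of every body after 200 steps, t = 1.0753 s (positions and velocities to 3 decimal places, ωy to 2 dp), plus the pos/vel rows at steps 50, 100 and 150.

State at t = 1.0753 s:
  obj    pos=(+1.326,-0.307) vel=(+2.263,-0.701) ωy=+31.16

Key-timestep trajectory:
   step    t(s)  obj.x    obj.z    obj.vx   obj.vz 
     50  0.2688   +0.185  +0.046  +0.566  -0.175
    100  0.5376   +0.413  -0.024  +1.132  -0.350
    150  0.8065   +0.793  -0.142  +1.697  -0.525


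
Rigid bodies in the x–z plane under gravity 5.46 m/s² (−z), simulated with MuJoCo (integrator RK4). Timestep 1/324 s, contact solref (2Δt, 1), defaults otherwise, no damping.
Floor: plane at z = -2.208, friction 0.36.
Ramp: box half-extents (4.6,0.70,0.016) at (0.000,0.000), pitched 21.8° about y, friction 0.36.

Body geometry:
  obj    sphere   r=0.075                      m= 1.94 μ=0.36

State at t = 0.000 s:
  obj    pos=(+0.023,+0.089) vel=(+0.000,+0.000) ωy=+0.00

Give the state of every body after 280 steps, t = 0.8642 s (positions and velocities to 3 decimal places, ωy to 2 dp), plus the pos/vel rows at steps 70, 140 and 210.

State at t = 0.8642 s:
  obj    pos=(+0.525,-0.112) vel=(+1.162,-0.465) ωy=+16.69

Key-timestep trajectory:
   step    t(s)  obj.x    obj.z    obj.vx   obj.vz 
     70  0.2160   +0.054  +0.076  +0.291  -0.116
    140  0.4321   +0.149  +0.039  +0.581  -0.232
    210  0.6481   +0.305  -0.024  +0.872  -0.349


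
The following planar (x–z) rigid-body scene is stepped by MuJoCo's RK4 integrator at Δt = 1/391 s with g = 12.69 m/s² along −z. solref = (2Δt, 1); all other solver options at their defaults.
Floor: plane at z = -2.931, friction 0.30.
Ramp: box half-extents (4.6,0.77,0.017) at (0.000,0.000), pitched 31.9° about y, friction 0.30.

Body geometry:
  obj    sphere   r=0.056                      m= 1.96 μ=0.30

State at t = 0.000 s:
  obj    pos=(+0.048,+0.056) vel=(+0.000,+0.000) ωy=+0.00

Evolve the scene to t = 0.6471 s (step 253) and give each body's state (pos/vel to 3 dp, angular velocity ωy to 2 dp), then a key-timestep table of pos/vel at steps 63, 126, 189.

State at t = 0.6471 s:
  obj    pos=(+0.899,-0.474) vel=(+2.631,-1.638) ωy=+55.34

Key-timestep trajectory:
   step    t(s)  obj.x    obj.z    obj.vx   obj.vz 
     63  0.1611   +0.101  +0.023  +0.655  -0.408
    126  0.3223   +0.259  -0.075  +1.311  -0.816
    189  0.4834   +0.523  -0.240  +1.966  -1.224


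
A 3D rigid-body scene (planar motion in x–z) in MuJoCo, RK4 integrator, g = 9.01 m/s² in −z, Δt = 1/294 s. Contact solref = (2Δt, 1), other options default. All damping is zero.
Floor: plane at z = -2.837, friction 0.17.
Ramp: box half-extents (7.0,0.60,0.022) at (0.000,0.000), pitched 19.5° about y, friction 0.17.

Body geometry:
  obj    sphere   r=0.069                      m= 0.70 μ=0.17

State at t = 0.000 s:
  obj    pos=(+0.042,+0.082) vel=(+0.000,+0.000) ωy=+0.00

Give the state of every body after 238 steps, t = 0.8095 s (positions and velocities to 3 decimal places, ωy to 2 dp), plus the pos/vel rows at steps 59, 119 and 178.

State at t = 0.8095 s:
  obj    pos=(+0.706,-0.153) vel=(+1.639,-0.581) ωy=+25.20

Key-timestep trajectory:
   step    t(s)  obj.x    obj.z    obj.vx   obj.vz 
     59  0.2007   +0.083  +0.067  +0.406  -0.144
    119  0.4048   +0.208  +0.023  +0.820  -0.290
    178  0.6054   +0.413  -0.050  +1.226  -0.434


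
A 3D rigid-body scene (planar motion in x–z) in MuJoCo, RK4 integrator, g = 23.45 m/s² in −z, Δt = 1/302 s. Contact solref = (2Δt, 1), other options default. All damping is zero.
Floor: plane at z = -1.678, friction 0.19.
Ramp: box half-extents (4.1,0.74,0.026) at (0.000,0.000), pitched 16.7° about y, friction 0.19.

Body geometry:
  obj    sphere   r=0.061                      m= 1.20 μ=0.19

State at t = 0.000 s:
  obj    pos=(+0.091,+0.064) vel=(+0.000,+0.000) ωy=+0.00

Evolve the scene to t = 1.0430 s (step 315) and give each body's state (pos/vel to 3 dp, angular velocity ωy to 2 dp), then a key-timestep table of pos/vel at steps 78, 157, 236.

State at t = 1.0430 s:
  obj    pos=(+2.599,-0.689) vel=(+4.809,-1.443) ωy=+82.29

Key-timestep trajectory:
   step    t(s)  obj.x    obj.z    obj.vx   obj.vz 
     78  0.2583   +0.245  +0.017  +1.191  -0.357
    157  0.5199   +0.714  -0.123  +2.397  -0.719
    236  0.7815   +1.499  -0.359  +3.603  -1.081


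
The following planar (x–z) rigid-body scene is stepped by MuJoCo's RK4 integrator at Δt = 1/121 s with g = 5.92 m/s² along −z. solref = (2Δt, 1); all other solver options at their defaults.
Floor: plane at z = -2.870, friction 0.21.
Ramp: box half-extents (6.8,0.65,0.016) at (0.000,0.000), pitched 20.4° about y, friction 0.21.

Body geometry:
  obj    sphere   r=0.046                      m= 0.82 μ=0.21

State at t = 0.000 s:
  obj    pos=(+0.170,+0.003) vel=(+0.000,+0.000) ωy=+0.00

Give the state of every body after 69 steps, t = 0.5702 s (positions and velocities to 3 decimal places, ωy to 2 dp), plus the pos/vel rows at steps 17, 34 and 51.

State at t = 0.5702 s:
  obj    pos=(+0.395,-0.081) vel=(+0.788,-0.293) ωy=+18.26

Key-timestep trajectory:
   step    t(s)  obj.x    obj.z    obj.vx   obj.vz 
     17  0.1405   +0.184  -0.002  +0.194  -0.072
     34  0.2810   +0.225  -0.017  +0.388  -0.144
     51  0.4215   +0.293  -0.043  +0.582  -0.217


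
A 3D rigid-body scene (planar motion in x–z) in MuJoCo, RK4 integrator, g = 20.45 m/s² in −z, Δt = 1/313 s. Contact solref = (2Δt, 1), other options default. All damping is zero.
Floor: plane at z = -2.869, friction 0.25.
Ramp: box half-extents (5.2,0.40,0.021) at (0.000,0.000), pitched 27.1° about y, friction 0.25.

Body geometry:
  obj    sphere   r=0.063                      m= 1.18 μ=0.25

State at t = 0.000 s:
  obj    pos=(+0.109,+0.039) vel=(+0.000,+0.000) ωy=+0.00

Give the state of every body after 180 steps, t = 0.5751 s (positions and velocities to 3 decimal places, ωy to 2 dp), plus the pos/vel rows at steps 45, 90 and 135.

State at t = 0.5751 s:
  obj    pos=(+1.089,-0.463) vel=(+3.407,-1.743) ωy=+60.73

Key-timestep trajectory:
   step    t(s)  obj.x    obj.z    obj.vx   obj.vz 
     45  0.1438   +0.170  +0.007  +0.852  -0.436
     90  0.2875   +0.354  -0.087  +1.703  -0.872
    135  0.4313   +0.660  -0.243  +2.555  -1.308


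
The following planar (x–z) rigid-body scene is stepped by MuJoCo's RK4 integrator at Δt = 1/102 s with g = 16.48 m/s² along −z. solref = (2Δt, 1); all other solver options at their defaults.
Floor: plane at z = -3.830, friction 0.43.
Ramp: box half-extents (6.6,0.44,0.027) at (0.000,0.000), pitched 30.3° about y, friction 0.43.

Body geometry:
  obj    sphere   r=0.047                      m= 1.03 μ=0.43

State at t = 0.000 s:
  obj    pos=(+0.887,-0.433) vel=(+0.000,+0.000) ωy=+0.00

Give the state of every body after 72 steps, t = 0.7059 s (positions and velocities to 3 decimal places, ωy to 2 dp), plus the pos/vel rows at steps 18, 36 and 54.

State at t = 0.7059 s:
  obj    pos=(+2.164,-1.179) vel=(+3.619,-2.115) ωy=+89.18

Key-timestep trajectory:
   step    t(s)  obj.x    obj.z    obj.vx   obj.vz 
     18  0.1765   +0.967  -0.479  +0.905  -0.529
     36  0.3529   +1.207  -0.619  +1.810  -1.057
     54  0.5294   +1.606  -0.853  +2.714  -1.586


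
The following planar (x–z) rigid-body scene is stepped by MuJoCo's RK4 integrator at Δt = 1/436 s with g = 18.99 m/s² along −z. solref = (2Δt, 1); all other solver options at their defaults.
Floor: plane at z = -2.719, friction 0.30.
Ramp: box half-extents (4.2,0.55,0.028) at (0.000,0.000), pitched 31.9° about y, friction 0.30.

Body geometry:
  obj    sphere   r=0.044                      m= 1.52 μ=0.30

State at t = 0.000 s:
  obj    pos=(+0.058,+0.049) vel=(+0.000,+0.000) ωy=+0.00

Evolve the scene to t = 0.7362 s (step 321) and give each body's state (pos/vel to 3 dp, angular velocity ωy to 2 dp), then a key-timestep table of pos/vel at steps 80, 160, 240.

State at t = 0.7362 s:
  obj    pos=(+1.707,-0.978) vel=(+4.480,-2.789) ωy=+119.92

Key-timestep trajectory:
   step    t(s)  obj.x    obj.z    obj.vx   obj.vz 
     80  0.1835   +0.160  -0.015  +1.117  -0.695
    160  0.3670   +0.468  -0.206  +2.233  -1.390
    240  0.5505   +0.980  -0.525  +3.350  -2.085


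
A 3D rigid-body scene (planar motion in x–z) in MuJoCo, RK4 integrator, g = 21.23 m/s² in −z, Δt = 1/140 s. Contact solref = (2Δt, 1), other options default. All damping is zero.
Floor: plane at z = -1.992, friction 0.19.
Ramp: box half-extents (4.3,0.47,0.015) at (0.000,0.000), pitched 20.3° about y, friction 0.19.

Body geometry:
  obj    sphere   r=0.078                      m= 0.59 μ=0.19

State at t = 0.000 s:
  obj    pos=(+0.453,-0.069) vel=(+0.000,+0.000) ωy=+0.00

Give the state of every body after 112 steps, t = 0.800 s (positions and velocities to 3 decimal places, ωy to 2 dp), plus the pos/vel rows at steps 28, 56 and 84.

State at t = 0.800 s:
  obj    pos=(+2.032,-0.653) vel=(+3.948,-1.460) ωy=+53.94

Key-timestep trajectory:
   step    t(s)  obj.x    obj.z    obj.vx   obj.vz 
     28  0.2000   +0.552  -0.105  +0.987  -0.365
     56  0.4000   +0.848  -0.215  +1.974  -0.730
     84  0.6000   +1.342  -0.397  +2.961  -1.095


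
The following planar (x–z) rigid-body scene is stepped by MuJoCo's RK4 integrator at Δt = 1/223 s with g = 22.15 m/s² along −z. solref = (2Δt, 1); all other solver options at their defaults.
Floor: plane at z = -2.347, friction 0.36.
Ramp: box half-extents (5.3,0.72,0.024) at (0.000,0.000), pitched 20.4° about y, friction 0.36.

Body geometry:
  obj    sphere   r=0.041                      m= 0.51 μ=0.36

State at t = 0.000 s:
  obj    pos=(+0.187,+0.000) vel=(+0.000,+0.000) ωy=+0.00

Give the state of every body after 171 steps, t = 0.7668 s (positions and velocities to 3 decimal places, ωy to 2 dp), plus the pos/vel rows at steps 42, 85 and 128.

State at t = 0.7668 s:
  obj    pos=(+1.707,-0.565) vel=(+3.964,-1.474) ωy=+103.13

Key-timestep trajectory:
   step    t(s)  obj.x    obj.z    obj.vx   obj.vz 
     42  0.1883   +0.279  -0.034  +0.974  -0.362
     85  0.3812   +0.563  -0.140  +1.970  -0.733
    128  0.5740   +1.039  -0.317  +2.967  -1.103


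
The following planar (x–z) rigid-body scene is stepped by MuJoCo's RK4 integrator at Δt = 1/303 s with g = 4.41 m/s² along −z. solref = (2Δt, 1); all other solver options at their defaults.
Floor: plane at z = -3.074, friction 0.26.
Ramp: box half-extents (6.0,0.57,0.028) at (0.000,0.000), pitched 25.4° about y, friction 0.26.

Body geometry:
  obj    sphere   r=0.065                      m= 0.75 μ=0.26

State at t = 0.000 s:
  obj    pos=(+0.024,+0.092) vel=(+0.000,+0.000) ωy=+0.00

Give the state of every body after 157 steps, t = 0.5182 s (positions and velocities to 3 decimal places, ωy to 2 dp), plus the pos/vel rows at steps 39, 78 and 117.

State at t = 0.5182 s:
  obj    pos=(+0.188,+0.014) vel=(+0.632,-0.300) ωy=+10.77

Key-timestep trajectory:
   step    t(s)  obj.x    obj.z    obj.vx   obj.vz 
     39  0.1287   +0.034  +0.087  +0.157  -0.075
     78  0.2574   +0.064  +0.072  +0.314  -0.149
    117  0.3861   +0.115  +0.048  +0.471  -0.224


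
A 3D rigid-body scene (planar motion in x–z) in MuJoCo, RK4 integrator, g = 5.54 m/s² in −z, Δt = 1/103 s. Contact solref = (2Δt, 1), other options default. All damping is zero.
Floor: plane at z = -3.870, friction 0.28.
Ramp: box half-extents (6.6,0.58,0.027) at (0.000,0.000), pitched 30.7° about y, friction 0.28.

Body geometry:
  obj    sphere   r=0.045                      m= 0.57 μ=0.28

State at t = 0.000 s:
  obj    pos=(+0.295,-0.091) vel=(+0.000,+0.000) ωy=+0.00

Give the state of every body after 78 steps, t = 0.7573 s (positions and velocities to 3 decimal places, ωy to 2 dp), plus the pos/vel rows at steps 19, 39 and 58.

State at t = 0.7573 s:
  obj    pos=(+0.793,-0.387) vel=(+1.316,-0.781) ωy=+33.98

Key-timestep trajectory:
   step    t(s)  obj.x    obj.z    obj.vx   obj.vz 
     19  0.1845   +0.325  -0.109  +0.321  -0.190
     39  0.3786   +0.420  -0.165  +0.658  -0.391
     58  0.5631   +0.570  -0.255  +0.978  -0.581
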